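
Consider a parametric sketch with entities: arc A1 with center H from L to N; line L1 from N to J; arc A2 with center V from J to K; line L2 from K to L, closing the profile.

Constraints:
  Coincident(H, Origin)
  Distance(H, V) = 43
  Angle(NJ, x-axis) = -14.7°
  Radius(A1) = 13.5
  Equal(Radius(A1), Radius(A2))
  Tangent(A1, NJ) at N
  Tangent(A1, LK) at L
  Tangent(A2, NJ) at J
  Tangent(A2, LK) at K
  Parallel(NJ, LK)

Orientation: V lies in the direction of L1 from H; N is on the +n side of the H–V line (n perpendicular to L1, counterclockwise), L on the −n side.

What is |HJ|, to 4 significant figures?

45.07

The slot axis is L1's direction at -14.7°, so u = (cos -14.7°, sin -14.7°) = (0.9673, -0.2538) and n = (−sin -14.7°, cos -14.7°) = (0.2538, 0.9673). H is at the origin and V lies 43.0 along u from H, so V = 43.0·u = (41.59, -10.91). Tangency of A1 to both parallel lines with radius 13.5 puts N and L at H ± 13.5·n: N = (3.426, 13.06), L = (-3.426, -13.06). Equal radii place J and K the same way about V: J = V + 13.5·n = (45.02, 2.147), K = V − 13.5·n = (38.17, -23.97). Then |HJ| = |J − H| = 45.07.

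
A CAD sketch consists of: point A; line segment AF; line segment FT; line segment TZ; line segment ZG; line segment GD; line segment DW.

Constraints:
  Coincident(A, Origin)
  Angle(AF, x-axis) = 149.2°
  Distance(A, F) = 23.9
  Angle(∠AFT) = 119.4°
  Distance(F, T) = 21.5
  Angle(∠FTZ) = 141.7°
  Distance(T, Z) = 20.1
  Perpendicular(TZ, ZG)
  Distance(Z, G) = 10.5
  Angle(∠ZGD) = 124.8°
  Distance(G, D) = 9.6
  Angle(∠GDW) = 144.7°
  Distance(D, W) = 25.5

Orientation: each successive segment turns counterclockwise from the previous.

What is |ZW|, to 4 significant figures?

36.91

A is at the origin; AF runs at 149.2° with length 23.9, so F = (-20.53, 12.24). ∠AFT = 119.4° gives FT at -150.2° from the x-axis; with |FT| = 21.5, T = (-39.19, 1.553). ∠FTZ = 141.7° gives TZ at -111.9° from the x-axis; with |TZ| = 20.1, Z = (-46.68, -17.10). The perpendicularity gives ZG at right angles to TZ, so ZG runs at -21.90°; with |ZG| = 10.5, G = (-36.94, -21.01). ∠ZGD = 124.8° gives GD at 33.30° from the x-axis; with |GD| = 9.6, D = (-28.92, -15.74). ∠GDW = 144.7° gives DW at 68.60° from the x-axis; with |DW| = 25.5, W = (-19.61, 8.000). Then |ZW| = |W − Z| = 36.91.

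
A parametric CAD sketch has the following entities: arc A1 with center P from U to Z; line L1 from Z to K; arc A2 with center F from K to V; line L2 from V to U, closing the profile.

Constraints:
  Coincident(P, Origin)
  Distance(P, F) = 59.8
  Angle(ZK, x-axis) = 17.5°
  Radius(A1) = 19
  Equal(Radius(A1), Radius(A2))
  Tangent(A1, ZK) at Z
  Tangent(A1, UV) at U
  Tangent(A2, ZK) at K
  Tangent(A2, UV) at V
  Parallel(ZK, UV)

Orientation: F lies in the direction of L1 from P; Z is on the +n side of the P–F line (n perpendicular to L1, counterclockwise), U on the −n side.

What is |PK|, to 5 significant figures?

62.746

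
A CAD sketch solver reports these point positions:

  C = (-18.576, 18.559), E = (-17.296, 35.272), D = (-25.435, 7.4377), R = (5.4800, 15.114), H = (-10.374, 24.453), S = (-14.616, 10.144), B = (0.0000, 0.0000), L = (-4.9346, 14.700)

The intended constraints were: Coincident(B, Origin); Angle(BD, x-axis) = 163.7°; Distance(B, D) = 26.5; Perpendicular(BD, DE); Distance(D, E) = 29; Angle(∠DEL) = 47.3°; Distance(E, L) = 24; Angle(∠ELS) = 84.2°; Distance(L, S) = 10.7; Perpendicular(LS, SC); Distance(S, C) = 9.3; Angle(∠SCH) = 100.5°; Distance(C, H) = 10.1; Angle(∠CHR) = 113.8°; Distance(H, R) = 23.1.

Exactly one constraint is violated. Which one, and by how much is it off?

Distance(H, R) = 23.1 — off by 4.70.

B = (0.00, 0.00) ✓; BD at 163.7° ✓; |BD| = 26.50 ✓; ∠(BD, DE) = 90.00° ✓; |DE| = 29.00 ✓; ∠DEL = 47.30° ✓; |EL| = 24.00 ✓; ∠ELS = 84.20° ✓; |LS| = 10.70 ✓; ∠(LS, SC) = 90.00° ✓; |SC| = 9.300 ✓; ∠SCH = 100.5° ✓; |CH| = 10.10 ✓; ∠CHR = 113.8° ✓; |HR| = 18.40 ✗.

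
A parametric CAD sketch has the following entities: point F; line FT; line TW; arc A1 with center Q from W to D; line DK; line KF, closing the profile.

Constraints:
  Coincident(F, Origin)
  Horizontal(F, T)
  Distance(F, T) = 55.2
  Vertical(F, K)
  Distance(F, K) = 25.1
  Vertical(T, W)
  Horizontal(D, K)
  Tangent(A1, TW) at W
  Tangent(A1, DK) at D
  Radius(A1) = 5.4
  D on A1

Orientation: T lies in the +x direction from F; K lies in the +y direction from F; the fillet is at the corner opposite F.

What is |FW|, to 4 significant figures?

58.61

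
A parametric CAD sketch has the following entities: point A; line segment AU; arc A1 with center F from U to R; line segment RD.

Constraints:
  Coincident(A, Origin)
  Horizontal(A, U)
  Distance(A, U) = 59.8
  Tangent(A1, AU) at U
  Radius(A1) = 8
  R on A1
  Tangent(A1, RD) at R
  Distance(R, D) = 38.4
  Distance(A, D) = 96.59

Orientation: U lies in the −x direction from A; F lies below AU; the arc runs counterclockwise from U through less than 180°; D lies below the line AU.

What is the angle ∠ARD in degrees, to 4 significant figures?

134.2°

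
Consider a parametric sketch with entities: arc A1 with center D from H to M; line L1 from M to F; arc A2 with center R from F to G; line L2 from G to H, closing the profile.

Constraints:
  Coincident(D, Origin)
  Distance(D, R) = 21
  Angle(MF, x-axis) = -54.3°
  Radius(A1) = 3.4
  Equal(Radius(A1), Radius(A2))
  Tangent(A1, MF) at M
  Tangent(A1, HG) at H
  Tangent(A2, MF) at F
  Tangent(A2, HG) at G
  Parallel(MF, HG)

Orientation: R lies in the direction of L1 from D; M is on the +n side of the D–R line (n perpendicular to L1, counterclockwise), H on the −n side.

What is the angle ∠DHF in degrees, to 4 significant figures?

72.06°

The slot axis is L1's direction at -54.3°, so u = (cos -54.3°, sin -54.3°) = (0.5835, -0.8121) and n = (−sin -54.3°, cos -54.3°) = (0.8121, 0.5835). D is at the origin and R lies 21.0 along u from D, so R = 21.0·u = (12.25, -17.05). Tangency of A1 to both parallel lines with radius 3.4 puts M and H at D ± 3.4·n: M = (2.761, 1.984), H = (-2.761, -1.984). Equal radii place F and G the same way about R: F = R + 3.4·n = (15.02, -15.07), G = R − 3.4·n = (9.493, -19.04). Then cos ∠DHF = HD·HF / (|HD||HF|), giving 72.06°.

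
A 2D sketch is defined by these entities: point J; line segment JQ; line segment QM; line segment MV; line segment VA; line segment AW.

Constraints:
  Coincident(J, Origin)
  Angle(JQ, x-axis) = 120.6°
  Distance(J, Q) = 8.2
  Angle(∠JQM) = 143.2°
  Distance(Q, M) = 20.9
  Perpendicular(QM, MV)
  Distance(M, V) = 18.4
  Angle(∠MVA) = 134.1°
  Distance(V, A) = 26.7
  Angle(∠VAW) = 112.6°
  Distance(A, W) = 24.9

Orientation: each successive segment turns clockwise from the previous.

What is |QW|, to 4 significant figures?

34.40

J is at the origin; JQ runs at 120.6° with length 8.2, so Q = (-4.174, 7.058). ∠JQM = 143.2° gives QM at 83.80° from the x-axis; with |QM| = 20.9, M = (-1.917, 27.84). QM is perpendicular to MV, so MV runs at -6.200°; with |MV| = 18.4, V = (16.38, 25.85). ∠MVA = 134.1° gives VA at -52.10° from the x-axis; with |VA| = 26.7, A = (32.78, 4.780). ∠VAW = 112.6° gives AW at -119.5° from the x-axis; with |AW| = 24.9, W = (20.52, -16.89). Then |QW| = |W − Q| = 34.40.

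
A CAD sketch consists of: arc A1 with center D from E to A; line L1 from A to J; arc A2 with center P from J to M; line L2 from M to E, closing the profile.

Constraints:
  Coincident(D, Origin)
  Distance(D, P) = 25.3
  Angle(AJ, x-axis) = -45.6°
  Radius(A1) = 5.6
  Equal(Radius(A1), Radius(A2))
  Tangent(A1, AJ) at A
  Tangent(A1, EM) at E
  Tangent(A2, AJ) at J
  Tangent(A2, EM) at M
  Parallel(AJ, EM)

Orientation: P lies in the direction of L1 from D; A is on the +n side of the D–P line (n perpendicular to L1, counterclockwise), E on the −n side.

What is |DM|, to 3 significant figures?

25.9

Tangency of A1 to both parallel lines with radius 5.6 puts A and E at D ± 5.6·n: A = (4.00, 3.92), E = (-4.00, -3.92). Equal radii place J and M the same way about P: J = P + 5.6·n = (21.7, -14.2), M = P − 5.6·n = (13.7, -22.0). Then |DM| = |M − D| = 25.9.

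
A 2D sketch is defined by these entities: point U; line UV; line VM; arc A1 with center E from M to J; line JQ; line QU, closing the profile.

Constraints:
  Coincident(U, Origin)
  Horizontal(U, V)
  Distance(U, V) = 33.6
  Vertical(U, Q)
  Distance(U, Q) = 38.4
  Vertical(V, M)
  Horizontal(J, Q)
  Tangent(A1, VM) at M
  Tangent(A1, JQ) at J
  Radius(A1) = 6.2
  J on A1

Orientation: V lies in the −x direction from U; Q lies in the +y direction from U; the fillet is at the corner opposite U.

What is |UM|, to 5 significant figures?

46.538

U is at the origin; U and V share the same y with |UV| = 33.6 and V on the −x side, so V = (-33.600, 0.0000). UQ is vertical with |UQ| = 38.4 and Q on the +y side, so Q = (0.0000, 38.400). The virtual corner opposite U is at (-33.600, 38.400). Tangency of A1 to VM means the radius EM is perpendicular to VM and since A1 is tangent to JQ there, EJ ⟂ JQ, with radius 6.2, so the center E sits 6.2 in from both sides at E = (-27.400, 32.200). That places the tangent points at M = (-33.600, 32.200) on VM and J = (-27.400, 38.400) on JQ. Then |UM| = |M − U| = 46.538.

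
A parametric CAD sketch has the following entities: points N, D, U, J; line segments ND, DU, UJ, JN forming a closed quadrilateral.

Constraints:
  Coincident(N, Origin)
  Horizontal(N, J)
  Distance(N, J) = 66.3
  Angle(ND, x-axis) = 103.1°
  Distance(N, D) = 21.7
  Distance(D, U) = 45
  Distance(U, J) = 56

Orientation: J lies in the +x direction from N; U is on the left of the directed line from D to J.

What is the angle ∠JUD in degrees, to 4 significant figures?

94.07°

N is at the origin; N and J share the same y with |NJ| = 66.3 and J in +x, so J = (66.3, 0). ND runs at 103.1° with |ND| = 21.7, so D = (-4.918, 21.14). U is determined by |DU| = 45.0 and |UJ| = 56.0 together: it lies at the intersection of circle(D, 45.0) and circle(J, 56.0). With |DJ| = 74.29, the foot of the radical line on DJ is 29.67 from D and the perpendicular offset is √(45.0² − 29.67²) = 33.84. Taking the left-of-DJ solution: U = (33.15, 45.13).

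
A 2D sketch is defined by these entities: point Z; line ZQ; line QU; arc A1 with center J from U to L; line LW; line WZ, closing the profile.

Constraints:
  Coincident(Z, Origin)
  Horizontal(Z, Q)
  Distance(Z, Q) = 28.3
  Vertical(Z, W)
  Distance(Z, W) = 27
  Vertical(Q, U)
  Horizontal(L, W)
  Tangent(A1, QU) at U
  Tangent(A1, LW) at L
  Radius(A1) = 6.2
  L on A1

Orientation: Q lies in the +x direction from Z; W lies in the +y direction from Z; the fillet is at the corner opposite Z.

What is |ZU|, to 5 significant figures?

35.122

The virtual corner opposite Z is at (28.300, 27.000). Since A1 is tangent to QU there, JU ⟂ QU and tangency of A1 to LW means the radius JL is perpendicular to LW, with radius 6.2, so the center J sits 6.2 in from both sides at J = (22.100, 20.800). That places the tangent points at U = (28.300, 20.800) on QU and L = (22.100, 27.000) on LW. Then |ZU| = |U − Z| = 35.122.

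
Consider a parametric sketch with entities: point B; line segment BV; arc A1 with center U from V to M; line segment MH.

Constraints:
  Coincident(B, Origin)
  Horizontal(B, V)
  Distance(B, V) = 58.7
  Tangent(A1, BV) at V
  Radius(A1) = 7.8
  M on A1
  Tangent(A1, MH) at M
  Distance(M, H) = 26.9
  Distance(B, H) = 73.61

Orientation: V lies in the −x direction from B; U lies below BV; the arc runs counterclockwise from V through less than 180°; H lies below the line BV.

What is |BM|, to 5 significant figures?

67.002

B is at the origin; B and V share the same y with |BV| = 58.7 and V on the −x side, so V = (-58.700, 0.0000). The tangent condition forces UV to be normal to BV, so U = V + (0, -7.8) = (-58.700, -7.8000). Since UM ⟂ MH (tangency), |UH| = √(7.8² + 26.9²) = 28.008 regardless of where M sits on A1. So H lies on both circle(B, 73.61) and circle(U, 28.008); the below-BV intersection is H = (-64.667, -35.165). M is the foot of the tangent from H: M = (-66.482, -8.3263).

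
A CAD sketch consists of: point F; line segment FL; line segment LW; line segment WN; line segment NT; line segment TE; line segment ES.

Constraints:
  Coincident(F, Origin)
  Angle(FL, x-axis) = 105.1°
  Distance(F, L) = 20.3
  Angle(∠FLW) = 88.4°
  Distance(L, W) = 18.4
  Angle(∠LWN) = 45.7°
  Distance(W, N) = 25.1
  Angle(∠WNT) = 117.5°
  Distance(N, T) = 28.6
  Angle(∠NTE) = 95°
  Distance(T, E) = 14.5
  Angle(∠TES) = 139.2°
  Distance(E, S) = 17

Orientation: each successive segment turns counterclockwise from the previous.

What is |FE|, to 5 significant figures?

34.580

F is at the origin; FL runs at 105.1° with length 20.3, so L = (-5.2882, 19.599). ∠FLW = 88.4° gives LW at -163.30° from the x-axis; with |LW| = 18.4, W = (-22.912, 14.312). ∠LWN = 45.7° gives WN at -29.000° from the x-axis; with |WN| = 25.1, N = (-0.95922, 2.1429). ∠WNT = 117.5° gives NT at 33.500° from the x-axis; with |NT| = 28.6, T = (22.890, 17.928). ∠NTE = 95.0° gives TE at 118.50° from the x-axis; with |TE| = 14.5, E = (15.971, 30.671). Then |FE| = |E − F| = 34.580.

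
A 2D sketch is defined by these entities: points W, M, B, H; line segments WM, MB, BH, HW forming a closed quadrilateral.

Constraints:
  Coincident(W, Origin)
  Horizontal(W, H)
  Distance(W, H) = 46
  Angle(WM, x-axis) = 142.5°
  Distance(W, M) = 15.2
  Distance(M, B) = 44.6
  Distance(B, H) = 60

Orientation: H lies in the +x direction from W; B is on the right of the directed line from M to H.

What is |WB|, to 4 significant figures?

34.59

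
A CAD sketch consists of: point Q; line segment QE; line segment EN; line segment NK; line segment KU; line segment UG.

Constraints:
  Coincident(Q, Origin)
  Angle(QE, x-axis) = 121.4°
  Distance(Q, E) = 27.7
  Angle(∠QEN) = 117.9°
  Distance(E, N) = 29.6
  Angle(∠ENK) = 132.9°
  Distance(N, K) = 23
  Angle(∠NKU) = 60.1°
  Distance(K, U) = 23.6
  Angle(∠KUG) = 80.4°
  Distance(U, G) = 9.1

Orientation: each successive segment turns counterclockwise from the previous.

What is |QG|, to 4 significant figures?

36.51

Q is at the origin; QE runs at 121.4° with length 27.7, so E = (-14.43, 23.64). ∠QEN = 117.9° gives EN at -176.5° from the x-axis; with |EN| = 29.6, N = (-43.98, 21.84). ∠ENK = 132.9° gives NK at -129.4° from the x-axis; with |NK| = 23.0, K = (-58.58, 4.063). ∠NKU = 60.1° gives KU at -9.500° from the x-axis; with |KU| = 23.6, U = (-35.30, 0.1683). ∠KUG = 80.4° gives UG at 90.10° from the x-axis; with |UG| = 9.1, G = (-35.32, 9.268). Then |QG| = |G − Q| = 36.51.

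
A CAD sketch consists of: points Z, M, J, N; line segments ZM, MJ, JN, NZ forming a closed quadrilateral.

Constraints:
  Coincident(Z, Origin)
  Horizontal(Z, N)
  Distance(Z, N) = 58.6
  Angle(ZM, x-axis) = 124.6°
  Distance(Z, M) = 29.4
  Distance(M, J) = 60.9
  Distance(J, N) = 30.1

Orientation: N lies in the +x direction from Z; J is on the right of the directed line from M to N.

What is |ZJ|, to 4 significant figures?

34.08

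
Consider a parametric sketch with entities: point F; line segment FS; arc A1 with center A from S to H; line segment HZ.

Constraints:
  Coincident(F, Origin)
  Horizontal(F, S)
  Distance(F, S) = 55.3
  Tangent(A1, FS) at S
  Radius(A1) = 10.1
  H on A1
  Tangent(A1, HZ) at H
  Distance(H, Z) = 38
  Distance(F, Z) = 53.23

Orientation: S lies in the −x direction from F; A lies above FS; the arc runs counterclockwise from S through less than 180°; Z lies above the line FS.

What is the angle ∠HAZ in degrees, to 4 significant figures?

75.12°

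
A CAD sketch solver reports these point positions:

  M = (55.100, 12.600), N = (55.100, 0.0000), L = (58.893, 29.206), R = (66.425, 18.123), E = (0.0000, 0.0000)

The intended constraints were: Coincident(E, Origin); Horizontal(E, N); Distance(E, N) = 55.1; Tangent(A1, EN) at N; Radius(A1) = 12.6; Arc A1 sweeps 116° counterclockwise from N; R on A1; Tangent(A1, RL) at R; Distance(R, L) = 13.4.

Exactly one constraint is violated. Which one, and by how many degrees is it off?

Tangent(A1, RL) at R — off by 8.20°.

E = (0.00, 0.00) ✓; E.y = 0.00, N.y = 0.00 ✓; |EN| = 55.10 ✓; ∠(MN, NE) = 90.00° ✓; |MN| = 12.60 ✓; bearing(M→R) − bearing(M→N) = 116.0° ✓; |MR| = 12.60 ✓; ∠(MR, RL) = 81.80° ✗; |RL| = 13.40 ✓.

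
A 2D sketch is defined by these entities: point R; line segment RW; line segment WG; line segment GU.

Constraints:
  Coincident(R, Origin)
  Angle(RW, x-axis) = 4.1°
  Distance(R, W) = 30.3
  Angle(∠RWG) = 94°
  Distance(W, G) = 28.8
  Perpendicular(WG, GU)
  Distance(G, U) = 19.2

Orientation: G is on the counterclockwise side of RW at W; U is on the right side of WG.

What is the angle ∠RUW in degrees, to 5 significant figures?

24.286°

R is at the origin; RW runs at 4.1° with length 30.3, so W = 30.3·(cos 4.1°, sin 4.1°) = (30.222, 2.1664). ∠RWG = 94.0°, so WG runs at 4.1° + (180° − 94.0°) = 90.100° from the x-axis; with |WG| = 28.8, G = W + 28.8·(cos 90.100°, sin 90.100°) = (30.172, 30.966). The perpendicularity gives GU at right angles to WG; with |GU| = 19.2 on the right of WG, U = G + 19.2·(1.0000, 0.0017453) = (49.372, 31.000). Then cos ∠RUW = UR·UW / (|UR||UW|), giving 24.286°.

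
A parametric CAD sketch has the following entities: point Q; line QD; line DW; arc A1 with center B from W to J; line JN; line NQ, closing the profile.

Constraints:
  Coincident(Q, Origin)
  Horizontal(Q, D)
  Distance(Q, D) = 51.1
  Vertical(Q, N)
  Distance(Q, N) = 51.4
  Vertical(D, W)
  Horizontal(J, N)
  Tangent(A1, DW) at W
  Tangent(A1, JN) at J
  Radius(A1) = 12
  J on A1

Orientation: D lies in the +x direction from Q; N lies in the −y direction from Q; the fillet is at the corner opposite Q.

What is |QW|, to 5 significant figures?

64.526

Q is at the origin; QD is horizontal with |QD| = 51.1 and D on the +x side, so D = (51.100, 0.0000). QN is vertical with |QN| = 51.4 and N on the −y side, so N = (0.0000, -51.400). The virtual corner opposite Q is at (51.100, -51.400). The tangent condition forces BW to be normal to DW and A1 meets JN tangentially, so BJ is at right angles to JN, with radius 12.0, so the center B sits 12.0 in from both sides at B = (39.100, -39.400). That places the tangent points at W = (51.100, -39.400) on DW and J = (39.100, -51.400) on JN. Then |QW| = |W − Q| = 64.526.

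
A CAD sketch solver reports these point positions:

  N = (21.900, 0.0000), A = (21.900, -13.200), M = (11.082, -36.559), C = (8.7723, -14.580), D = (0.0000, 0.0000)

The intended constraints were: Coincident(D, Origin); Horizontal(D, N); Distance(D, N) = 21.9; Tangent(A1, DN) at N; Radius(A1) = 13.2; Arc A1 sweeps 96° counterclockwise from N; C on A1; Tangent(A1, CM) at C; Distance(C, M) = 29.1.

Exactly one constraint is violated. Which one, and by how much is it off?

Distance(C, M) = 29.1 — off by 7.00.

D = (0.00, 0.00) ✓; D.y = 0.00, N.y = 0.00 ✓; |DN| = 21.90 ✓; ∠(AN, ND) = 90.00° ✓; |AN| = 13.20 ✓; bearing(A→C) − bearing(A→N) = 96.00° ✓; |AC| = 13.20 ✓; ∠(AC, CM) = 90.00° ✓; |CM| = 22.10 ✗.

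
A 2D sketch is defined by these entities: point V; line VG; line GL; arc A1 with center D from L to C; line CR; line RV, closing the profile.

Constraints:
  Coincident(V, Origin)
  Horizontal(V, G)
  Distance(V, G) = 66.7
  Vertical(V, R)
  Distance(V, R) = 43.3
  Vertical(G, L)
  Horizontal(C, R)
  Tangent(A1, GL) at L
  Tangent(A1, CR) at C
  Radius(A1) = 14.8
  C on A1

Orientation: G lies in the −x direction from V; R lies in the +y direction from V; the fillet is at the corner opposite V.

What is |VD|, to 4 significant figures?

59.21

V is at the origin; VG is horizontal with |VG| = 66.7 and G on the −x side, so G = (-66.70, 0.000). V and R share the same x with |VR| = 43.3 and R on the +y side, so R = (0.000, 43.30). The virtual corner opposite V is at (-66.70, 43.30). Since A1 is tangent to GL there, DL ⟂ GL and A1 meets CR tangentially, so DC is at right angles to CR, with radius 14.8, so the center D sits 14.8 in from both sides at D = (-51.90, 28.50). Then |VD| = |D − V| = 59.21.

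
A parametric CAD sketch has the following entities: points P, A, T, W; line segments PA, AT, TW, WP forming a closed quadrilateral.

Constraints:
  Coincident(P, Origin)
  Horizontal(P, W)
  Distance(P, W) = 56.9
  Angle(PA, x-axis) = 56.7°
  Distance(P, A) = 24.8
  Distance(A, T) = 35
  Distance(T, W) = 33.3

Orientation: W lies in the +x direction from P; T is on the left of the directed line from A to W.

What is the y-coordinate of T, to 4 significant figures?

31.74

Checks: |AT| = 35.00 ✓; |TW| = 33.30 ✓.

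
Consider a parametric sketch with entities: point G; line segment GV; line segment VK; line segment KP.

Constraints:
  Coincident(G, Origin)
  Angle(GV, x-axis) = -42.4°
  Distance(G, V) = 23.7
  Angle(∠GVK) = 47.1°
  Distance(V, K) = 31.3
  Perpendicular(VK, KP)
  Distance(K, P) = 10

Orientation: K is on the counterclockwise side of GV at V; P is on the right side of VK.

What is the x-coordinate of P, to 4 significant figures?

27.23

∠GVK = 47.1°, so VK runs at -42.4° + (180° − 47.1°) = 90.50° from the x-axis; with |VK| = 31.3, K = V + 31.3·(cos 90.50°, sin 90.50°) = (17.23, 15.32). VK ⟂ KP; with |KP| = 10.0 on the right of VK, P = K + 10.0·(1.000, 0.008727) = (27.23, 15.41). So P.x = 27.23.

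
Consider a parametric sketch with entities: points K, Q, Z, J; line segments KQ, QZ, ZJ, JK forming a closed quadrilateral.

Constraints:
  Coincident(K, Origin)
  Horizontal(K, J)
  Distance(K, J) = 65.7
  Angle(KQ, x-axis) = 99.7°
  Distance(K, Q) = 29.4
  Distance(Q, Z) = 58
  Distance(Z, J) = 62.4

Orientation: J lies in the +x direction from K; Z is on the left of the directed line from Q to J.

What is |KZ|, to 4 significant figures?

73.92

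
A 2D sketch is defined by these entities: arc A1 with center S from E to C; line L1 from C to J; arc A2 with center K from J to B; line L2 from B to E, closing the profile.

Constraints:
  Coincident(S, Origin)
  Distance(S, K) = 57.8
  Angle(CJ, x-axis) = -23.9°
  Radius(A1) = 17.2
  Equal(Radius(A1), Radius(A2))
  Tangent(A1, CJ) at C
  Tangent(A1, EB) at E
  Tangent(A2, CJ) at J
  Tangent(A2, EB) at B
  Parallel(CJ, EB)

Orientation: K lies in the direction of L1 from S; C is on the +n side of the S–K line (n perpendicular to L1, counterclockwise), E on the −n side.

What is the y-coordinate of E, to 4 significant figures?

-15.73

The slot axis is L1's direction at -23.9°, so u = (cos -23.9°, sin -23.9°) = (0.9143, -0.4051) and n = (−sin -23.9°, cos -23.9°) = (0.4051, 0.9143). S is at the origin and K lies 57.8 along u from S, so K = 57.8·u = (52.84, -23.42). Tangency of A1 to both parallel lines with radius 17.2 puts C and E at S ± 17.2·n: C = (6.968, 15.73), E = (-6.968, -15.73). So E.y = -15.73.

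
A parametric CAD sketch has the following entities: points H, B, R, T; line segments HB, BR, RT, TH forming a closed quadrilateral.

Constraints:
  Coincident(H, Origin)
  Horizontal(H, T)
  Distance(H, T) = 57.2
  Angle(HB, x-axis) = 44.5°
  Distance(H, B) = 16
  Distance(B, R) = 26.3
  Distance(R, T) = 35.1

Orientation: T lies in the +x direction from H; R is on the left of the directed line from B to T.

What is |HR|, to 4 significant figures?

42.12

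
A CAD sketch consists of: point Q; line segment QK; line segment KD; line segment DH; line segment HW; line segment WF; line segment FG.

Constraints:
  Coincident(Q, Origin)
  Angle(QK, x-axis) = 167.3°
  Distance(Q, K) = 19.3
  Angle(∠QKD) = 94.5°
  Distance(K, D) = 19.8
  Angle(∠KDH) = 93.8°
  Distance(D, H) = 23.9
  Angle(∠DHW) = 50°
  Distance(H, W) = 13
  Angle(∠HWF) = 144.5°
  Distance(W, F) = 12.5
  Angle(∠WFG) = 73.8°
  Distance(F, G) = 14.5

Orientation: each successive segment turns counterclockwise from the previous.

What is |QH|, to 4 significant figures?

23.36

Q is at the origin; QK runs at 167.3° with length 19.3, so K = (-18.83, 4.243). ∠QKD = 94.5° gives KD at -107.2° from the x-axis; with |KD| = 19.8, D = (-24.68, -14.67). ∠KDH = 93.8° gives DH at -21.00° from the x-axis; with |DH| = 23.9, H = (-2.370, -23.24). Then |QH| = |H − Q| = 23.36.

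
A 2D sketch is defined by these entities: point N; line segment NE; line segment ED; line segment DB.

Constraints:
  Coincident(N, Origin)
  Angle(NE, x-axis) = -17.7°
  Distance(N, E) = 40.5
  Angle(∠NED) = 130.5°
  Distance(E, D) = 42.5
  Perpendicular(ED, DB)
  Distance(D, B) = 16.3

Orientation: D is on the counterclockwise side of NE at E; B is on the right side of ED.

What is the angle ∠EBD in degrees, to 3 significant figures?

69.0°

∠NED = 130.5°, so ED runs at -17.7° + (180° − 130.5°) = 31.8° from the x-axis; with |ED| = 42.5, D = E + 42.5·(cos 31.8°, sin 31.8°) = (74.7, 10.1). The perpendicularity gives DB at right angles to ED; with |DB| = 16.3 on the right of ED, B = D + 16.3·(0.527, -0.850) = (83.3, -3.77). Then cos ∠EBD = BE·BD / (|BE||BD|), giving 69.0°.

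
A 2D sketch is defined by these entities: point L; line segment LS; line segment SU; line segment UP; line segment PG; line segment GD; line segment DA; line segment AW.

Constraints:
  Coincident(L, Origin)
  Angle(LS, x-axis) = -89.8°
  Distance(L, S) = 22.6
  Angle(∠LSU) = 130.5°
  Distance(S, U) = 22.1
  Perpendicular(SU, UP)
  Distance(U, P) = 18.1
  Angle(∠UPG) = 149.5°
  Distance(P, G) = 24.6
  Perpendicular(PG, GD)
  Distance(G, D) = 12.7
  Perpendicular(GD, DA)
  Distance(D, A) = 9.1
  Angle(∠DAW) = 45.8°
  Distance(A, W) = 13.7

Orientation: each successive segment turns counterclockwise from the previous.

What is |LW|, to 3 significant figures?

30.1

L is at the origin; LS runs at -89.8° with length 22.6, so S = (0.0789, -22.6). ∠LSU = 130.5° gives SU at -40.3° from the x-axis; with |SU| = 22.1, U = (16.9, -36.9). SU ⟂ UP, so UP runs at 49.7°; with |UP| = 18.1, P = (28.6, -23.1). ∠UPG = 149.5° gives PG at 80.2° from the x-axis; with |PG| = 24.6, G = (32.8, 1.15). The perpendicularity gives GD at right angles to PG, so GD runs at 170°; with |GD| = 12.7, D = (20.3, 3.31). The perpendicularity gives DA at right angles to GD, so DA runs at -99.8°; with |DA| = 9.1, A = (18.8, -5.65). ∠DAW = 45.8° gives AW at 34.4° from the x-axis; with |AW| = 13.7, W = (30.1, 2.09). Then |LW| = |W − L| = 30.1.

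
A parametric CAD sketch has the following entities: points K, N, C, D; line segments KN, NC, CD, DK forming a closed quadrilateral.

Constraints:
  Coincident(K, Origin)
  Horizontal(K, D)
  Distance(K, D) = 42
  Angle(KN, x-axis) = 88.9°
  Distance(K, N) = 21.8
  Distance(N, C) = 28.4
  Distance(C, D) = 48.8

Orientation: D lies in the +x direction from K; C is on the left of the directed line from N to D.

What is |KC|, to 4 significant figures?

47.20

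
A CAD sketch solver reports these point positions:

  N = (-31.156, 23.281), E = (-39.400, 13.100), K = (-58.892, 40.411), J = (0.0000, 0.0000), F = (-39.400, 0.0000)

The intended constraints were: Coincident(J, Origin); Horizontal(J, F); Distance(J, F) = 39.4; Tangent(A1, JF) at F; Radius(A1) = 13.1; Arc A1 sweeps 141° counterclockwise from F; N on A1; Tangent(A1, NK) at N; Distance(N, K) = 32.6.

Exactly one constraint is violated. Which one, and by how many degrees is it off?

Tangent(A1, NK) at N — off by 7.30°.

J = (0.00, 0.00) ✓; J.y = 0.00, F.y = 0.00 ✓; |JF| = 39.40 ✓; ∠(EF, FJ) = 90.00° ✓; |EF| = 13.10 ✓; bearing(E→N) − bearing(E→F) = 141.0° ✓; |EN| = 13.10 ✓; ∠(EN, NK) = 82.70° ✗; |NK| = 32.60 ✓.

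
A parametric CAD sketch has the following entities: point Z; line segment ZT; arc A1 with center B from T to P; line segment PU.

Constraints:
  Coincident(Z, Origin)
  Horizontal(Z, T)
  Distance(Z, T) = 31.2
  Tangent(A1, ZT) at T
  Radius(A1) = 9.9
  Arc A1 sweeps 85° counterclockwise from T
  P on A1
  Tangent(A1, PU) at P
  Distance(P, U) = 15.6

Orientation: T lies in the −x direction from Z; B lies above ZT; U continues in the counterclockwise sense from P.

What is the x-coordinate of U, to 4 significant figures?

-19.98

Z is at the origin; ZT is horizontal with |ZT| = 31.2 and T on the −x side, so T = (-31.20, 0.000). Tangency of A1 to ZT means the radius BT is perpendicular to ZT, so B = T + (0, 9.9) = (-31.20, 9.900). On A1, T sits at bearing -90° from B; an 85° counterclockwise sweep puts P at bearing -5°, so P = B + 9.9·(cos -5°, sin -5°) = (-21.34, 9.037). The tangent condition forces BP to be normal to PU, so PU runs along (−sin -5°, cos -5°); with |PU| = 15.6, U = (-19.98, 24.58). So U.x = -19.98.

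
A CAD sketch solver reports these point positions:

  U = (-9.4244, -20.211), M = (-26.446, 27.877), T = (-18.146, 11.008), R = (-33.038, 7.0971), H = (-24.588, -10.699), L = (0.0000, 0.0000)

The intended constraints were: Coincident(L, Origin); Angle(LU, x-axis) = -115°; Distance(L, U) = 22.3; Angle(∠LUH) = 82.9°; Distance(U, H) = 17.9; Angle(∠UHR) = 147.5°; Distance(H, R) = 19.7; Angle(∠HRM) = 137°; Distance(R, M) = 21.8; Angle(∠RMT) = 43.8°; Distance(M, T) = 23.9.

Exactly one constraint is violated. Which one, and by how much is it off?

Distance(M, T) = 23.9 — off by 5.10.

L = (0.00, 0.00) ✓; LU at -115.0° ✓; |LU| = 22.30 ✓; ∠LUH = 82.90° ✓; |UH| = 17.90 ✓; ∠UHR = 147.5° ✓; |HR| = 19.70 ✓; ∠HRM = 137.0° ✓; |RM| = 21.80 ✓; ∠RMT = 43.80° ✓; |MT| = 18.80 ✗.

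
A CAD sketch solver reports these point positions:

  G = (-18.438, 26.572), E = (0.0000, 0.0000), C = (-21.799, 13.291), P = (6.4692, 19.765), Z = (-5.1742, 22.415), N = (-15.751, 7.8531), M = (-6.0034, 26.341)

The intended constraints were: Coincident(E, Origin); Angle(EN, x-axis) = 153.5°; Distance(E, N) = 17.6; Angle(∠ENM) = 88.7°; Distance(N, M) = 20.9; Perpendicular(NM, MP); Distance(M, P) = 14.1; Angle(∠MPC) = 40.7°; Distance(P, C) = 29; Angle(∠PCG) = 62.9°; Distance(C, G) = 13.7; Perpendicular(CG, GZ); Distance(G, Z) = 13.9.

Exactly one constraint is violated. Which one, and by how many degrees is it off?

Perpendicular(CG, GZ) — off by 3.20°.

E = (0.00, 0.00) ✓; EN at 153.5° ✓; |EN| = 17.60 ✓; ∠ENM = 88.70° ✓; |NM| = 20.90 ✓; ∠(NM, MP) = 90.00° ✓; |MP| = 14.10 ✓; ∠MPC = 40.70° ✓; |PC| = 29.00 ✓; ∠PCG = 62.90° ✓; |CG| = 13.70 ✓; ∠(CG, GZ) = 93.20° ✗; |GZ| = 13.90 ✓.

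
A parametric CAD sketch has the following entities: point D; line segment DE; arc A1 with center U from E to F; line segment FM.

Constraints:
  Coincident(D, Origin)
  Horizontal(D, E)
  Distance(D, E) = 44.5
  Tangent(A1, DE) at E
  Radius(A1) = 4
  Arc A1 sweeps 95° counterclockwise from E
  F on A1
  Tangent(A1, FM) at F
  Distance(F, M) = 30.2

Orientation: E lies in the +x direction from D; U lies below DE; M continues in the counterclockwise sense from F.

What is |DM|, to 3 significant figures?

55.2

D is at the origin; DE is horizontal with |DE| = 44.5 and E on the +x side, so E = (44.5, 0.00). Since A1 is tangent to DE there, UE ⟂ DE, so U = E + (0, -4) = (44.5, -4.00). On A1, E sits at bearing 90° from U; a 95° counterclockwise sweep puts F at bearing 185°, so F = U + 4.0·(cos 185°, sin 185°) = (40.5, -4.35). A1 meets FM tangentially, so UF is at right angles to FM, so FM runs along (−sin 185°, cos 185°); with |FM| = 30.2, M = (43.1, -34.4). Then |DM| = |M − D| = 55.2.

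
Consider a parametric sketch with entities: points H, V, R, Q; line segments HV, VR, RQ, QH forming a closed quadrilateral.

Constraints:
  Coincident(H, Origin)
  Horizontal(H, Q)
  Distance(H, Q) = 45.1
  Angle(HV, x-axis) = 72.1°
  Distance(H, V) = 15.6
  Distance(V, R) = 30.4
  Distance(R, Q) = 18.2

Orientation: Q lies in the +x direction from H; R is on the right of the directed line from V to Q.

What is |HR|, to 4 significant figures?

28.14

H is at the origin; H and Q share the same y with |HQ| = 45.1 and Q in +x, so Q = (45.1, 0). HV runs at 72.1° with |HV| = 15.6, so V = (4.795, 14.84). R is determined by |VR| = 30.4 and |RQ| = 18.2 together: it lies at the intersection of circle(V, 30.4) and circle(Q, 18.2). With |VQ| = 42.95, the foot of the radical line on VQ is 28.38 from V and the perpendicular offset is √(30.4² − 28.38²) = 10.90. Taking the right-of-VQ solution: R = (27.66, -5.193).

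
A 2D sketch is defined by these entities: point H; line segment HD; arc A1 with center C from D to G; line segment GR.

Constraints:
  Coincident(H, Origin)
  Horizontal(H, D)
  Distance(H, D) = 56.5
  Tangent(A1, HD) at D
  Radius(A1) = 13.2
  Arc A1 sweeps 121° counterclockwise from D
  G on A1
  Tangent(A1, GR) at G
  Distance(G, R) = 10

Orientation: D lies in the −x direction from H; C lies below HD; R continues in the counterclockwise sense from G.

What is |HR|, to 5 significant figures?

68.870

H is at the origin; H and D share the same y with |HD| = 56.5 and D on the −x side, so D = (-56.500, 0.0000). Tangency of A1 to HD means the radius CD is perpendicular to HD, so C = D + (0, -13.2) = (-56.500, -13.200). On A1, D sits at bearing 90° from C; a 121° counterclockwise sweep puts G at bearing 211°, so G = C + 13.2·(cos 211°, sin 211°) = (-67.815, -19.999). The tangent condition forces CG to be normal to GR, so GR runs along (−sin 211°, cos 211°); with |GR| = 10.0, R = (-62.664, -28.570). Then |HR| = |R − H| = 68.870.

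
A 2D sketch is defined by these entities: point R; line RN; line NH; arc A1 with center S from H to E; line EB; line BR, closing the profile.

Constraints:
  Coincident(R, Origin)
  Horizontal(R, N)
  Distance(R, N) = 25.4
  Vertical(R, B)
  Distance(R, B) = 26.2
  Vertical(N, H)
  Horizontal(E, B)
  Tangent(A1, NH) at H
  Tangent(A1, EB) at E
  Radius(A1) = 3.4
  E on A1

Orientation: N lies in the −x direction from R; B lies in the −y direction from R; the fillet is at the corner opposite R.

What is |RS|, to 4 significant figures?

31.68

R and B share the same x with |RB| = 26.2 and B on the −y side, so B = (0.000, -26.20). The virtual corner opposite R is at (-25.40, -26.20). Tangency of A1 to NH means the radius SH is perpendicular to NH and the tangent condition forces SE to be normal to EB, with radius 3.4, so the center S sits 3.4 in from both sides at S = (-22.00, -22.80). Then |RS| = |S − R| = 31.68.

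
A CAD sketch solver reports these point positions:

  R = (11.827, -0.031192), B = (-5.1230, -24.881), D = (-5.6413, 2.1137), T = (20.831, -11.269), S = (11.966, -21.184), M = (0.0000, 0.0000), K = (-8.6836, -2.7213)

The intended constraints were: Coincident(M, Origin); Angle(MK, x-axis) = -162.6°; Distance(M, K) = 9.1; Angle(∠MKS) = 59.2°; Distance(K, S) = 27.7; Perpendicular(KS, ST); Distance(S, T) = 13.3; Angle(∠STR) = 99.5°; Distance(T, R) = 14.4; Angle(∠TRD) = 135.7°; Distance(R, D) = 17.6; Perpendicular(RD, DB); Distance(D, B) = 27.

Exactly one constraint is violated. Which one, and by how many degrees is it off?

Perpendicular(RD, DB) — off by 8.10°.

M = (0.00, 0.00) ✓; MK at -162.6° ✓; |MK| = 9.100 ✓; ∠MKS = 59.20° ✓; |KS| = 27.70 ✓; ∠(KS, ST) = 90.00° ✓; |ST| = 13.30 ✓; ∠STR = 99.50° ✓; |TR| = 14.40 ✓; ∠TRD = 135.7° ✓; |RD| = 17.60 ✓; ∠(RD, DB) = 98.10° ✗; |DB| = 27.00 ✓.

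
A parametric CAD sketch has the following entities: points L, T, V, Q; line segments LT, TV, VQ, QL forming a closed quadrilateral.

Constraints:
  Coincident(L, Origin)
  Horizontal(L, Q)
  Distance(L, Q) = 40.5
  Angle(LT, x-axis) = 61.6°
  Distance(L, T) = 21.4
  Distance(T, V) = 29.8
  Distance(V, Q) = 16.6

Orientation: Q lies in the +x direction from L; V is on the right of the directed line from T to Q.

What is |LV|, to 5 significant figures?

26.264

Checks: |TV| = 29.80 ✓; |VQ| = 16.60 ✓.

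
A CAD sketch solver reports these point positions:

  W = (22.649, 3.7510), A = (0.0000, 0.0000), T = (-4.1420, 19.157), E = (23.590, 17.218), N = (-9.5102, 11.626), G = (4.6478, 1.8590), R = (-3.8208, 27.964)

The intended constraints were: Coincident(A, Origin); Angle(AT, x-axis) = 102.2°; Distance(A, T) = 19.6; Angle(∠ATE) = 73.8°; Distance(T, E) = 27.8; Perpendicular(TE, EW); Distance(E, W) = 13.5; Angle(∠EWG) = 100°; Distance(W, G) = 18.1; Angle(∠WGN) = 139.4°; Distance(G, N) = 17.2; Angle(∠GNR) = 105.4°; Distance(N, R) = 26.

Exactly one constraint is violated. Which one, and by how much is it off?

Distance(N, R) = 26 — off by 8.70.

A = (0.00, 0.00) ✓; AT at 102.2° ✓; |AT| = 19.60 ✓; ∠ATE = 73.80° ✓; |TE| = 27.80 ✓; ∠(TE, EW) = 90.00° ✓; |EW| = 13.50 ✓; ∠EWG = 100.0° ✓; |WG| = 18.10 ✓; ∠WGN = 139.4° ✓; |GN| = 17.20 ✓; ∠GNR = 105.4° ✓; |NR| = 17.30 ✗.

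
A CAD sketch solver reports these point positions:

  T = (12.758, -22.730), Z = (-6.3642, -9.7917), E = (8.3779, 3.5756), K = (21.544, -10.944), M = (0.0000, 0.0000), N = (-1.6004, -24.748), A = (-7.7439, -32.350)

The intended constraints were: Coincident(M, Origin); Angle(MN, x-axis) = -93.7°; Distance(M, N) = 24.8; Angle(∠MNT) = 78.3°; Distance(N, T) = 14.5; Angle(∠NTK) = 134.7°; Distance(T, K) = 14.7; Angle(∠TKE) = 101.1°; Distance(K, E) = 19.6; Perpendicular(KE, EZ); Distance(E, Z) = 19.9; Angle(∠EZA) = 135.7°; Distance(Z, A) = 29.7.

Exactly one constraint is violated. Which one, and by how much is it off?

Distance(Z, A) = 29.7 — off by 7.10.

M = (0.00, 0.00) ✓; MN at -93.70° ✓; |MN| = 24.80 ✓; ∠MNT = 78.30° ✓; |NT| = 14.50 ✓; ∠NTK = 134.7° ✓; |TK| = 14.70 ✓; ∠TKE = 101.1° ✓; |KE| = 19.60 ✓; ∠(KE, EZ) = 90.00° ✓; |EZ| = 19.90 ✓; ∠EZA = 135.7° ✓; |ZA| = 22.60 ✗.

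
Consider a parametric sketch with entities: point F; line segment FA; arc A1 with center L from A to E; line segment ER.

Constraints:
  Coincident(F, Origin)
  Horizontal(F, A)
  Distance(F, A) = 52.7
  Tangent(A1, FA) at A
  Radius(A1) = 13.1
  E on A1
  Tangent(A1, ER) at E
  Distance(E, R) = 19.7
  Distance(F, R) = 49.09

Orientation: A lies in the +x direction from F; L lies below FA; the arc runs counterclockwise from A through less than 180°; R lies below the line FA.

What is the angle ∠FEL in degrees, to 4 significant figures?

169.1°

Checks: |LA| = 13.10 ✓; |LE| = 13.10 ✓; ∠(LE, ER) = 90.00° ✓; |ER| = 19.70 ✓; |FR| = 49.09 ✓.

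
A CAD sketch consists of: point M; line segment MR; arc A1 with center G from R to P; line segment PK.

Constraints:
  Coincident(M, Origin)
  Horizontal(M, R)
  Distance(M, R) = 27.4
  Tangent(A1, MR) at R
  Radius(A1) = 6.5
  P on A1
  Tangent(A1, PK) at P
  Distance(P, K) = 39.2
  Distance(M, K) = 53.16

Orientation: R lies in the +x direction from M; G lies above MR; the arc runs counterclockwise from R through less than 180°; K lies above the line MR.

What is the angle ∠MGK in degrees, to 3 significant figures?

102°

Checks: |GP| = 6.500 ✓; ∠(GP, PK) = 90.00° ✓; |PK| = 39.20 ✓; |MK| = 53.16 ✓.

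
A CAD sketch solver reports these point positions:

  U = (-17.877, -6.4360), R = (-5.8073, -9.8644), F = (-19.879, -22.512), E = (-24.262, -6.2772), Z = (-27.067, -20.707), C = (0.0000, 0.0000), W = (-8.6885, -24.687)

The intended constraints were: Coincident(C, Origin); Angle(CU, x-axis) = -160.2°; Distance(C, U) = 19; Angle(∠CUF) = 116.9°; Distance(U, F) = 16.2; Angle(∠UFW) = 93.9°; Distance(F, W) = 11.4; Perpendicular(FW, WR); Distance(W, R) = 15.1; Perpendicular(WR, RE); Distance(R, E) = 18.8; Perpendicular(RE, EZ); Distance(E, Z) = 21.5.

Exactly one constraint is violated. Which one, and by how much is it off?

Distance(E, Z) = 21.5 — off by 6.80.

C = (0.00, 0.00) ✓; CU at -160.2° ✓; |CU| = 19.00 ✓; ∠CUF = 116.9° ✓; |UF| = 16.20 ✓; ∠UFW = 93.90° ✓; |FW| = 11.40 ✓; ∠(FW, WR) = 90.00° ✓; |WR| = 15.10 ✓; ∠(WR, RE) = 90.00° ✓; |RE| = 18.80 ✓; ∠(RE, EZ) = 90.00° ✓; |EZ| = 14.70 ✗.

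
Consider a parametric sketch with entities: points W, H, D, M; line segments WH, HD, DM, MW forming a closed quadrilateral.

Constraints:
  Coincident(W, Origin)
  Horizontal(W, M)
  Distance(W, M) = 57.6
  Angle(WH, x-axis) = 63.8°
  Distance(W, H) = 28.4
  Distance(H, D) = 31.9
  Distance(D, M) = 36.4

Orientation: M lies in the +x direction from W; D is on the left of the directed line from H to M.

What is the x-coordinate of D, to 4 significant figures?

43.41

Checks: |WM| = 57.60 ✓; |WH| = 28.40 ✓; |HD| = 31.90 ✓; |DM| = 36.40 ✓.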